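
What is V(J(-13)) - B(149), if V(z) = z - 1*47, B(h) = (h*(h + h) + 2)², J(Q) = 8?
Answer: -1971715255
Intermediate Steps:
B(h) = (2 + 2*h²)² (B(h) = (h*(2*h) + 2)² = (2*h² + 2)² = (2 + 2*h²)²)
V(z) = -47 + z (V(z) = z - 47 = -47 + z)
V(J(-13)) - B(149) = (-47 + 8) - 4*(1 + 149²)² = -39 - 4*(1 + 22201)² = -39 - 4*22202² = -39 - 4*492928804 = -39 - 1*1971715216 = -39 - 1971715216 = -1971715255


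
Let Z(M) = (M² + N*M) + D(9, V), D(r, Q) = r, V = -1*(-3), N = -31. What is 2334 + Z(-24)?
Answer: 3663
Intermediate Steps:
V = 3
Z(M) = 9 + M² - 31*M (Z(M) = (M² - 31*M) + 9 = 9 + M² - 31*M)
2334 + Z(-24) = 2334 + (9 + (-24)² - 31*(-24)) = 2334 + (9 + 576 + 744) = 2334 + 1329 = 3663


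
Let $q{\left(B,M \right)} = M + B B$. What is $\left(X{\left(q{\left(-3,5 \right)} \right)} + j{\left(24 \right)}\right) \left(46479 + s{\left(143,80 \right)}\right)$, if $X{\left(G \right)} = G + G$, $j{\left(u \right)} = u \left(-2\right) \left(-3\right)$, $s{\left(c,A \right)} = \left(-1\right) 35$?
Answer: $7988368$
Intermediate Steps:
$s{\left(c,A \right)} = -35$
$q{\left(B,M \right)} = M + B^{2}$
$j{\left(u \right)} = 6 u$ ($j{\left(u \right)} = - 2 u \left(-3\right) = 6 u$)
$X{\left(G \right)} = 2 G$
$\left(X{\left(q{\left(-3,5 \right)} \right)} + j{\left(24 \right)}\right) \left(46479 + s{\left(143,80 \right)}\right) = \left(2 \left(5 + \left(-3\right)^{2}\right) + 6 \cdot 24\right) \left(46479 - 35\right) = \left(2 \left(5 + 9\right) + 144\right) 46444 = \left(2 \cdot 14 + 144\right) 46444 = \left(28 + 144\right) 46444 = 172 \cdot 46444 = 7988368$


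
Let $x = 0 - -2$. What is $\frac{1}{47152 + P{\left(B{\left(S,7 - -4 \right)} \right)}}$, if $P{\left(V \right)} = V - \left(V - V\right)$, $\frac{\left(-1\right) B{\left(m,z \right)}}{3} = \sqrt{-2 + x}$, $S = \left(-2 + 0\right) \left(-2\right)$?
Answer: $\frac{1}{47152} \approx 2.1208 \cdot 10^{-5}$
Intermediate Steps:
$x = 2$ ($x = 0 + 2 = 2$)
$S = 4$ ($S = \left(-2\right) \left(-2\right) = 4$)
$B{\left(m,z \right)} = 0$ ($B{\left(m,z \right)} = - 3 \sqrt{-2 + 2} = - 3 \sqrt{0} = \left(-3\right) 0 = 0$)
$P{\left(V \right)} = V$ ($P{\left(V \right)} = V - 0 = V + 0 = V$)
$\frac{1}{47152 + P{\left(B{\left(S,7 - -4 \right)} \right)}} = \frac{1}{47152 + 0} = \frac{1}{47152}$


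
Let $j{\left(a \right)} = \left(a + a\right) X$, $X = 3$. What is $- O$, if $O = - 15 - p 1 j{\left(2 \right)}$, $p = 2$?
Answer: $-360$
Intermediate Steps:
$j{\left(a \right)} = 6 a$ ($j{\left(a \right)} = \left(a + a\right) 3 = 2 a 3 = 6 a$)
$O = 360$ ($O = - 15 \left(-1\right) 2 \cdot 1 \cdot 6 \cdot 2 = - 15 \left(\left(-2\right) 1\right) 12 = \left(-15\right) \left(-2\right) 12 = 30 \cdot 12 = 360$)
$- O = \left(-1\right) 360 = -360$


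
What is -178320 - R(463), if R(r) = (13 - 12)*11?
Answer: -178331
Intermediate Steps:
R(r) = 11 (R(r) = 1*11 = 11)
-178320 - R(463) = -178320 - 1*11 = -178320 - 11 = -178331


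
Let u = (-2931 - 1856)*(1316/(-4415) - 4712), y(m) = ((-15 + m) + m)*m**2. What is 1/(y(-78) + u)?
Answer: 4415/94999351392 ≈ 4.6474e-8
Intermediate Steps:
y(m) = m**2*(-15 + 2*m) (y(m) = (-15 + 2*m)*m**2 = m**2*(-15 + 2*m))
u = 99592558452/4415 (u = -4787*(1316*(-1/4415) - 4712) = -4787*(-1316/4415 - 4712) = -4787*(-20804796/4415) = 99592558452/4415 ≈ 2.2558e+7)
1/(y(-78) + u) = 1/((-78)**2*(-15 + 2*(-78)) + 99592558452/4415) = 1/(6084*(-15 - 156) + 99592558452/4415) = 1/(6084*(-171) + 99592558452/4415) = 1/(-1040364 + 99592558452/4415) = 1/(94999351392/4415) = 4415/94999351392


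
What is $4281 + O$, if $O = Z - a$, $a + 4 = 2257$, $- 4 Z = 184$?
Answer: $1982$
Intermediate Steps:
$Z = -46$ ($Z = \left(- \frac{1}{4}\right) 184 = -46$)
$a = 2253$ ($a = -4 + 2257 = 2253$)
$O = -2299$ ($O = -46 - 2253 = -2299$)
$4281 + O = 4281 - 2299 = 1982$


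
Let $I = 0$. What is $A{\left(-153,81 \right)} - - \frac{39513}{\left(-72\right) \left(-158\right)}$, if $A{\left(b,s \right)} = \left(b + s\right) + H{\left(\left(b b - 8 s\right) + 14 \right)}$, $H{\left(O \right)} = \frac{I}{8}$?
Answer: $- \frac{259853}{3792} \approx -68.527$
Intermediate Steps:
$H{\left(O \right)} = 0$ ($H{\left(O \right)} = \frac{0}{8} = 0 \cdot \frac{1}{8} = 0$)
$A{\left(b,s \right)} = b + s$ ($A{\left(b,s \right)} = \left(b + s\right) + 0 = b + s$)
$A{\left(-153,81 \right)} - - \frac{39513}{\left(-72\right) \left(-158\right)} = \left(-153 + 81\right) - - \frac{39513}{\left(-72\right) \left(-158\right)} = -72 - - \frac{39513}{11376} = -72 - \left(-39513\right) \frac{1}{11376} = -72 - - \frac{13171}{3792} = -72 + \frac{13171}{3792} = - \frac{259853}{3792}$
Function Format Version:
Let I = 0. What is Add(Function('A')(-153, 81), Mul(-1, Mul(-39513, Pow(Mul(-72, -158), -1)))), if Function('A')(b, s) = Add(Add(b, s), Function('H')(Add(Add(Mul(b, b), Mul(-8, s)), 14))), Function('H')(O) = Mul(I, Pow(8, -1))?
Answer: Rational(-259853, 3792) ≈ -68.527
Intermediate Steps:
Function('H')(O) = 0 (Function('H')(O) = Mul(0, Pow(8, -1)) = Mul(0, Rational(1, 8)) = 0)
Function('A')(b, s) = Add(b, s) (Function('A')(b, s) = Add(Add(b, s), 0) = Add(b, s))
Add(Function('A')(-153, 81), Mul(-1, Mul(-39513, Pow(Mul(-72, -158), -1)))) = Add(Add(-153, 81), Mul(-1, Mul(-39513, Pow(Mul(-72, -158), -1)))) = Add(-72, Mul(-1, Mul(-39513, Pow(11376, -1)))) = Add(-72, Mul(-1, Mul(-39513, Rational(1, 11376)))) = Add(-72, Mul(-1, Rational(-13171, 3792))) = Add(-72, Rational(13171, 3792)) = Rational(-259853, 3792)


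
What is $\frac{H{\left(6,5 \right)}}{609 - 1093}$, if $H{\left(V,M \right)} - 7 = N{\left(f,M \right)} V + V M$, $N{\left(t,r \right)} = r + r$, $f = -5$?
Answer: $- \frac{97}{484} \approx -0.20041$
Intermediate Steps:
$N{\left(t,r \right)} = 2 r$
$H{\left(V,M \right)} = 7 + 3 M V$ ($H{\left(V,M \right)} = 7 + \left(2 M V + V M\right) = 7 + \left(2 M V + M V\right) = 7 + 3 M V$)
$\frac{H{\left(6,5 \right)}}{609 - 1093} = \frac{7 + 3 \cdot 5 \cdot 6}{609 - 1093} = \frac{7 + 90}{-484} = 97 \left(- \frac{1}{484}\right) = - \frac{97}{484}$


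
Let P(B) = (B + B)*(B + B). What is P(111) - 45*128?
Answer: 43524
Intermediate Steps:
P(B) = 4*B**2 (P(B) = (2*B)*(2*B) = 4*B**2)
P(111) - 45*128 = 4*111**2 - 45*128 = 4*12321 - 5760 = 49284 - 5760 = 43524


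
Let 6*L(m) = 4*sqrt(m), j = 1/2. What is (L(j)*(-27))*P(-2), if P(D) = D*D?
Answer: -36*sqrt(2) ≈ -50.912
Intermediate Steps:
P(D) = D**2
j = 1/2 ≈ 0.50000
L(m) = 2*sqrt(m)/3 (L(m) = (4*sqrt(m))/6 = 2*sqrt(m)/3)
(L(j)*(-27))*P(-2) = ((2*sqrt(1/2)/3)*(-27))*(-2)**2 = ((2*(sqrt(2)/2)/3)*(-27))*4 = ((sqrt(2)/3)*(-27))*4 = -9*sqrt(2)*4 = -36*sqrt(2)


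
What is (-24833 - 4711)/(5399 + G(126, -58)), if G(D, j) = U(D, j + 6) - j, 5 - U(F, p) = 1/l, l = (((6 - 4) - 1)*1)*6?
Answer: -177264/32771 ≈ -5.4092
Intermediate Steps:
l = 6 (l = ((2 - 1)*1)*6 = (1*1)*6 = 1*6 = 6)
U(F, p) = 29/6 (U(F, p) = 5 - 1/6 = 5 - 1*⅙ = 5 - ⅙ = 29/6)
G(D, j) = 29/6 - j
(-24833 - 4711)/(5399 + G(126, -58)) = (-24833 - 4711)/(5399 + (29/6 - 1*(-58))) = -29544/(5399 + (29/6 + 58)) = -29544/(5399 + 377/6) = -29544/32771/6 = -29544*6/32771 = -177264/32771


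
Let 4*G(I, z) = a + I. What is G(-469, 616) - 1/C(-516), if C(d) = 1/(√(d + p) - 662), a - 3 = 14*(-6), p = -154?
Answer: 1049/2 - I*√670 ≈ 524.5 - 25.884*I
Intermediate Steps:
a = -81 (a = 3 + 14*(-6) = 3 - 84 = -81)
C(d) = 1/(-662 + √(-154 + d)) (C(d) = 1/(√(d - 154) - 662) = 1/(√(-154 + d) - 662) = 1/(-662 + √(-154 + d)))
G(I, z) = -81/4 + I/4 (G(I, z) = (-81 + I)/4 = -81/4 + I/4)
G(-469, 616) - 1/C(-516) = (-81/4 + (¼)*(-469)) - 1/(1/(-662 + √(-154 - 516))) = (-81/4 - 469/4) - 1/(1/(-662 + √(-670))) = -275/2 - 1/(1/(-662 + I*√670)) = -275/2 - (-662 + I*√670) = -275/2 + (662 - I*√670) = 1049/2 - I*√670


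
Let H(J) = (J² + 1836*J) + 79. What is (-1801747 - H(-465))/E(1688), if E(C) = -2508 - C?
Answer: 1164311/4196 ≈ 277.48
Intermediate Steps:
H(J) = 79 + J² + 1836*J
(-1801747 - H(-465))/E(1688) = (-1801747 - (79 + (-465)² + 1836*(-465)))/(-2508 - 1*1688) = (-1801747 - (79 + 216225 - 853740))/(-2508 - 1688) = (-1801747 - 1*(-637436))/(-4196) = (-1801747 + 637436)*(-1/4196) = -1164311*(-1/4196) = 1164311/4196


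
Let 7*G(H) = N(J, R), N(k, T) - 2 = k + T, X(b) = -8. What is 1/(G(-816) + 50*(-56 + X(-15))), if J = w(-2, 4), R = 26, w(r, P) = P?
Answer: -7/22368 ≈ -0.00031295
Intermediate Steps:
J = 4
N(k, T) = 2 + T + k (N(k, T) = 2 + (k + T) = 2 + (T + k) = 2 + T + k)
G(H) = 32/7 (G(H) = (2 + 26 + 4)/7 = (1/7)*32 = 32/7)
1/(G(-816) + 50*(-56 + X(-15))) = 1/(32/7 + 50*(-56 - 8)) = 1/(32/7 + 50*(-64)) = 1/(32/7 - 3200) = 1/(-22368/7) = -7/22368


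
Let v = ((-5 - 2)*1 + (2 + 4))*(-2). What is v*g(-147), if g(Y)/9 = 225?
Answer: 4050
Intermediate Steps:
g(Y) = 2025 (g(Y) = 9*225 = 2025)
v = 2 (v = (-7*1 + 6)*(-2) = (-7 + 6)*(-2) = -1*(-2) = 2)
v*g(-147) = 2*2025 = 4050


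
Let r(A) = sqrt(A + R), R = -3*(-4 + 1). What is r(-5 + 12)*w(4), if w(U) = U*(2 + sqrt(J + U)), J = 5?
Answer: 80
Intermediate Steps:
R = 9 (R = -3*(-3) = 9)
w(U) = U*(2 + sqrt(5 + U))
r(A) = sqrt(9 + A) (r(A) = sqrt(A + 9) = sqrt(9 + A))
r(-5 + 12)*w(4) = sqrt(9 + (-5 + 12))*(4*(2 + sqrt(5 + 4))) = sqrt(9 + 7)*(4*(2 + sqrt(9))) = sqrt(16)*(4*(2 + 3)) = 4*(4*5) = 4*20 = 80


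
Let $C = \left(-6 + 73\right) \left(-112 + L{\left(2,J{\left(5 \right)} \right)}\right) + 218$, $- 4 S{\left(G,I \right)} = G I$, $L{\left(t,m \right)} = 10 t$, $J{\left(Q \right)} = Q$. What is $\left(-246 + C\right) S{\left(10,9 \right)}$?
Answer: $139320$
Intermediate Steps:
$S{\left(G,I \right)} = - \frac{G I}{4}$
$C = -5946$ ($C = \left(-6 + 73\right) \left(-112 + 10 \cdot 2\right) + 218 = 67 \left(-112 + 20\right) + 218 = 67 \left(-92\right) + 218 = -6164 + 218 = -5946$)
$\left(-246 + C\right) S{\left(10,9 \right)} = \left(-246 - 5946\right) \left(\left(- \frac{1}{4}\right) 10 \cdot 9\right) = \left(-6192\right) \left(- \frac{45}{2}\right) = 139320$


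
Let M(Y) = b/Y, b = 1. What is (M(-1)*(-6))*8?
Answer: 48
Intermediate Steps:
M(Y) = 1/Y
(M(-1)*(-6))*8 = (-6/(-1))*8 = -1*(-6)*8 = 6*8 = 48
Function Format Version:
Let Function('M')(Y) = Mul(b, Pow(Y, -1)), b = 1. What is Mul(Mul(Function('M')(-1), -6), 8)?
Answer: 48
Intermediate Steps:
Function('M')(Y) = Pow(Y, -1) (Function('M')(Y) = Mul(1, Pow(Y, -1)) = Pow(Y, -1))
Mul(Mul(Function('M')(-1), -6), 8) = Mul(Mul(Pow(-1, -1), -6), 8) = Mul(Mul(-1, -6), 8) = Mul(6, 8) = 48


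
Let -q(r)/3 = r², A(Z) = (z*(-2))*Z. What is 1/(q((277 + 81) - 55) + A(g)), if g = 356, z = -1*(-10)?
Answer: -1/282547 ≈ -3.5392e-6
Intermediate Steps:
z = 10
A(Z) = -20*Z (A(Z) = (10*(-2))*Z = -20*Z)
q(r) = -3*r²
1/(q((277 + 81) - 55) + A(g)) = 1/(-3*((277 + 81) - 55)² - 20*356) = 1/(-3*(358 - 55)² - 7120) = 1/(-3*303² - 7120) = 1/(-3*91809 - 7120) = 1/(-275427 - 7120) = 1/(-282547) = -1/282547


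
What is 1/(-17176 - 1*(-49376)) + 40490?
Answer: 1303778001/32200 ≈ 40490.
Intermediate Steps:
1/(-17176 - 1*(-49376)) + 40490 = 1/(-17176 + 49376) + 40490 = 1/32200 + 40490 = 1303778001/32200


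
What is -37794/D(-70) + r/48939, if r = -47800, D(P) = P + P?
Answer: 921454283/3425730 ≈ 268.98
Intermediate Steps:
D(P) = 2*P
-37794/D(-70) + r/48939 = -37794/(2*(-70)) - 47800/48939 = -37794/(-140) - 47800*1/48939 = -37794*(-1/140) - 47800/48939 = 18897/70 - 47800/48939 = 921454283/3425730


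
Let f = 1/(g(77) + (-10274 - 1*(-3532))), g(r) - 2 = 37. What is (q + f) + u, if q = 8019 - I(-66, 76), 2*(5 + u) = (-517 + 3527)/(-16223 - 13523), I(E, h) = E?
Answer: 1611040381279/199387438 ≈ 8080.0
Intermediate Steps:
g(r) = 39 (g(r) = 2 + 37 = 39)
u = -150235/29746 (u = -5 + ((-517 + 3527)/(-16223 - 13523))/2 = -5 + (3010/(-29746))/2 = -5 + (3010*(-1/29746))/2 = -5 + (½)*(-1505/14873) = -5 - 1505/29746 = -150235/29746 ≈ -5.0506)
f = -1/6703 (f = 1/(39 + (-10274 - 1*(-3532))) = 1/(39 + (-10274 + 3532)) = 1/(39 - 6742) = 1/(-6703) = -1/6703 ≈ -0.00014919)
q = 8085 (q = 8019 - 1*(-66) = 8019 + 66 = 8085)
(q + f) + u = (8085 - 1/6703) - 150235/29746 = 54193754/6703 - 150235/29746 = 1611040381279/199387438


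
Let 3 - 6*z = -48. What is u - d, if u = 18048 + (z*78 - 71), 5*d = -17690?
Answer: 22178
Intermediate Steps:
z = 17/2 (z = 1/2 - 1/6*(-48) = 1/2 + 8 = 17/2 ≈ 8.5000)
d = -3538 (d = (1/5)*(-17690) = -3538)
u = 18640 (u = 18048 + ((17/2)*78 - 71) = 18048 + (663 - 71) = 18048 + 592 = 18640)
u - d = 18640 - 1*(-3538) = 18640 + 3538 = 22178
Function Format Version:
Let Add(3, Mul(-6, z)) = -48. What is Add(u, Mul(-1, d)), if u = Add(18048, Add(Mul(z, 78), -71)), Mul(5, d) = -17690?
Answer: 22178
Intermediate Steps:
z = Rational(17, 2) (z = Add(Rational(1, 2), Mul(Rational(-1, 6), -48)) = Add(Rational(1, 2), 8) = Rational(17, 2) ≈ 8.5000)
d = -3538 (d = Mul(Rational(1, 5), -17690) = -3538)
u = 18640 (u = Add(18048, Add(Mul(Rational(17, 2), 78), -71)) = Add(18048, Add(663, -71)) = Add(18048, 592) = 18640)
Add(u, Mul(-1, d)) = Add(18640, Mul(-1, -3538)) = Add(18640, 3538) = 22178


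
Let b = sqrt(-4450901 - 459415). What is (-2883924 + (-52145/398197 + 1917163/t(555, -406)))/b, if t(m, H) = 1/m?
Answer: -211271689074716*I*sqrt(1227579)/488818275063 ≈ -4.7887e+5*I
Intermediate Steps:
b = 2*I*sqrt(1227579) (b = sqrt(-4910316) = 2*I*sqrt(1227579) ≈ 2215.9*I)
(-2883924 + (-52145/398197 + 1917163/t(555, -406)))/b = (-2883924 + (-52145/398197 + 1917163/(1/555)))/((2*I*sqrt(1227579))) = (-2883924 + (-52145*1/398197 + 1917163/(1/555)))*(-I*sqrt(1227579)/2455158) = (-2883924 + (-52145/398197 + 1917163*555))*(-I*sqrt(1227579)/2455158) = (-2883924 + (-52145/398197 + 1064025465))*(-I*sqrt(1227579)/2455158) = (-2883924 + 423691748034460/398197)*(-I*sqrt(1227579)/2455158) = 422543378149432*(-I*sqrt(1227579)/2455158)/398197 = -211271689074716*I*sqrt(1227579)/488818275063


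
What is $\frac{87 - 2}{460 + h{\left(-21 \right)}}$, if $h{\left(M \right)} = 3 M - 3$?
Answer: $\frac{85}{394} \approx 0.21574$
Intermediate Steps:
$h{\left(M \right)} = -3 + 3 M$
$\frac{87 - 2}{460 + h{\left(-21 \right)}} = \frac{87 - 2}{460 + \left(-3 + 3 \left(-21\right)\right)} = \frac{85}{460 - 66} = \frac{85}{394}$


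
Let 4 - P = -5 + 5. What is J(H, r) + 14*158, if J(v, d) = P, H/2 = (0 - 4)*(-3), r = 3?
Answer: 2216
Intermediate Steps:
P = 4 (P = 4 - (-5 + 5) = 4 - 1*0 = 4 + 0 = 4)
H = 24 (H = 2*((0 - 4)*(-3)) = 2*(-4*(-3)) = 2*12 = 24)
J(v, d) = 4
J(H, r) + 14*158 = 4 + 14*158 = 4 + 2212 = 2216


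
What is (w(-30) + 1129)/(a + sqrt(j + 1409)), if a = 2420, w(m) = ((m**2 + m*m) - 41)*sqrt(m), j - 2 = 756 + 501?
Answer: 683045/1463433 - 1129*sqrt(667)/2926866 - 1759*I*sqrt(20010)/2926866 + 1064195*I*sqrt(30)/1463433 ≈ 0.45678 + 3.898*I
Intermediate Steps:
j = 1259 (j = 2 + (756 + 501) = 2 + 1257 = 1259)
w(m) = sqrt(m)*(-41 + 2*m**2) (w(m) = ((m**2 + m**2) - 41)*sqrt(m) = (2*m**2 - 41)*sqrt(m) = (-41 + 2*m**2)*sqrt(m) = sqrt(m)*(-41 + 2*m**2))
(w(-30) + 1129)/(a + sqrt(j + 1409)) = (sqrt(-30)*(-41 + 2*(-30)**2) + 1129)/(2420 + sqrt(1259 + 1409)) = ((I*sqrt(30))*(-41 + 2*900) + 1129)/(2420 + sqrt(2668)) = ((I*sqrt(30))*(-41 + 1800) + 1129)/(2420 + 2*sqrt(667)) = ((I*sqrt(30))*1759 + 1129)/(2420 + 2*sqrt(667)) = (1759*I*sqrt(30) + 1129)/(2420 + 2*sqrt(667)) = (1129 + 1759*I*sqrt(30))/(2420 + 2*sqrt(667))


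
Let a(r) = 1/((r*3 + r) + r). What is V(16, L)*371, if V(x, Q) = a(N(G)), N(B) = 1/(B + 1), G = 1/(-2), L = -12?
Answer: 371/10 ≈ 37.100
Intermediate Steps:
G = -1/2 (G = 1*(-1/2) = -1/2 ≈ -0.50000)
N(B) = 1/(1 + B)
a(r) = 1/(5*r) (a(r) = 1/((3*r + r) + r) = 1/(4*r + r) = 1/(5*r))
V(x, Q) = 1/10 (V(x, Q) = 1/(5*(1/(1 - 1/2))) = 1/(5*(1/(1/2))) = (1/5)/2 = (1/5)*(1/2) = 1/10)
V(16, L)*371 = (1/10)*371 = 371/10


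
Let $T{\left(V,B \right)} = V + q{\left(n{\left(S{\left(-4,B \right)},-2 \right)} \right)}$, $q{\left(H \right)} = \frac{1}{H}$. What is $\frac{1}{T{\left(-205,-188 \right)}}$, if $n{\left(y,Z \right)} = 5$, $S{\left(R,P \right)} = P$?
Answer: $- \frac{5}{1024} \approx -0.0048828$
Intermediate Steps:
$T{\left(V,B \right)} = \frac{1}{5} + V$ ($T{\left(V,B \right)} = V + \frac{1}{5} = \frac{1}{5} + V$)
$\frac{1}{T{\left(-205,-188 \right)}} = \frac{1}{\frac{1}{5} - 205} = \frac{1}{- \frac{1024}{5}} = - \frac{5}{1024}$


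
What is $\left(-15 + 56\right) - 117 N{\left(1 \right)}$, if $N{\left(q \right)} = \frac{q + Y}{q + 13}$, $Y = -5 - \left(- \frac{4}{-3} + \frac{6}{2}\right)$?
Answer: $\frac{1549}{14} \approx 110.64$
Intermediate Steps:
$Y = - \frac{28}{3}$ ($Y = -5 - \left(\left(-4\right) \left(- \frac{1}{3}\right) + 6 \cdot \frac{1}{2}\right) = -5 - \left(\frac{4}{3} + 3\right) = -5 - \frac{13}{3} = - \frac{28}{3} \approx -9.3333$)
$N{\left(q \right)} = \frac{- \frac{28}{3} + q}{13 + q}$ ($N{\left(q \right)} = \frac{q - \frac{28}{3}}{q + 13} = \frac{- \frac{28}{3} + q}{13 + q}$)
$\left(-15 + 56\right) - 117 N{\left(1 \right)} = \left(-15 + 56\right) - 117 \frac{- \frac{28}{3} + 1}{13 + 1} = 41 - 117 \cdot \frac{1}{14} \left(- \frac{25}{3}\right) = 41 - - \frac{975}{14} = 41 + \frac{975}{14} = \frac{1549}{14}$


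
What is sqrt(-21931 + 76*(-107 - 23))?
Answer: I*sqrt(31811) ≈ 178.36*I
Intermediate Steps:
sqrt(-21931 + 76*(-107 - 23)) = sqrt(-21931 + 76*(-130)) = sqrt(-21931 - 9880) = sqrt(-31811) = I*sqrt(31811)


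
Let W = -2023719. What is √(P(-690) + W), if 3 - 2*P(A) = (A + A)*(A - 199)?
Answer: I*√10548510/2 ≈ 1623.9*I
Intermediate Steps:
P(A) = 3/2 - A*(-199 + A) (P(A) = 3/2 - (A + A)*(A - 199)/2 = 3/2 - 2*A*(-199 + A)/2 = 3/2 - A*(-199 + A))
√(P(-690) + W) = √((3/2 - 1*(-690)² + 199*(-690)) - 2023719) = √((3/2 - 1*476100 - 137310) - 2023719) = √((3/2 - 476100 - 137310) - 2023719) = √(-1226817/2 - 2023719) = √(-5274255/2) = I*√10548510/2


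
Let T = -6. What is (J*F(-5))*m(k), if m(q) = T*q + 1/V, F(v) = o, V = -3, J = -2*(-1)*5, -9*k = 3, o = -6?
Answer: -100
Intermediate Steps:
k = -⅓ (k = -⅑*3 = -⅓ ≈ -0.33333)
J = 10 (J = 2*5 = 10)
F(v) = -6
m(q) = -⅓ - 6*q (m(q) = -6*q + 1/(-3) = -6*q - ⅓ = -⅓ - 6*q)
(J*F(-5))*m(k) = (10*(-6))*(-⅓ - 6*(-⅓)) = -60*(-⅓ + 2) = -60*5/3 = -100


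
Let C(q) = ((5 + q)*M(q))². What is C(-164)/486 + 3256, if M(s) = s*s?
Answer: 1016008106984/27 ≈ 3.7630e+10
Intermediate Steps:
M(s) = s²
C(q) = q⁴*(5 + q)² (C(q) = ((5 + q)*q²)² = (q²*(5 + q))² = q⁴*(5 + q)²)
C(-164)/486 + 3256 = ((-164)⁴*(5 - 164)²)/486 + 3256 = (723394816*(-159)²)*(1/486) + 3256 = (723394816*25281)*(1/486) + 3256 = 18288144343296*(1/486) + 3256 = 1016008019072/27 + 3256 = 1016008106984/27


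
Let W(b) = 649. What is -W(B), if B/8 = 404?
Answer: -649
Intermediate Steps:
B = 3232 (B = 8*404 = 3232)
-W(B) = -1*649 = -649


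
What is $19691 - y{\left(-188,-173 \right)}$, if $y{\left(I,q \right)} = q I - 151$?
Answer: $-12682$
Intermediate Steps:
$y{\left(I,q \right)} = -151 + I q$ ($y{\left(I,q \right)} = I q - 151 = -151 + I q$)
$19691 - y{\left(-188,-173 \right)} = 19691 - \left(-151 - -32524\right) = 19691 - \left(-151 + 32524\right) = 19691 - 32373 = -12682$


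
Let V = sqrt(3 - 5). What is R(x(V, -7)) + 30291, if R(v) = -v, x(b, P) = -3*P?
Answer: 30270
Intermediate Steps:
V = I*sqrt(2) (V = sqrt(-2) = I*sqrt(2) ≈ 1.4142*I)
R(x(V, -7)) + 30291 = -(-3)*(-7) + 30291 = -1*21 + 30291 = -21 + 30291 = 30270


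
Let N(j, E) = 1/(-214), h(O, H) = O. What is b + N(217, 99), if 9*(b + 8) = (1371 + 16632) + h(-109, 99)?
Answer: 3813899/1926 ≈ 1980.2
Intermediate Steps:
N(j, E) = -1/214
b = 17822/9 (b = -8 + ((1371 + 16632) - 109)/9 = -8 + (18003 - 109)/9 = -8 + (⅑)*17894 = -8 + 17894/9 = 17822/9 ≈ 1980.2)
b + N(217, 99) = 17822/9 - 1/214 = 3813899/1926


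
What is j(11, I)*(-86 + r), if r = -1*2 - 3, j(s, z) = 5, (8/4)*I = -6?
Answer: -455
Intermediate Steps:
I = -3 (I = (½)*(-6) = -3)
r = -5 (r = -2 - 3 = -5)
j(11, I)*(-86 + r) = 5*(-86 - 5) = 5*(-91) = -455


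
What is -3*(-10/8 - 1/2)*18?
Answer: 189/2 ≈ 94.500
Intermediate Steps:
-3*(-10/8 - 1/2)*18 = -3*(-10*1/8 - 1*1/2)*18 = -3*(-5/4 - 1/2)*18 = -3*(-7/4)*18 = (21/4)*18 = 189/2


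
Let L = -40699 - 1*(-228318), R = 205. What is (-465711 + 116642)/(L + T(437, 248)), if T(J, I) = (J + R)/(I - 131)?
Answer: -13613691/7317355 ≈ -1.8605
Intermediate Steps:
T(J, I) = (205 + J)/(-131 + I) (T(J, I) = (J + 205)/(I - 131) = (205 + J)/(-131 + I))
L = 187619 (L = -40699 + 228318 = 187619)
(-465711 + 116642)/(L + T(437, 248)) = (-465711 + 116642)/(187619 + (205 + 437)/(-131 + 248)) = -349069/(187619 + 642/117) = -349069/(187619 + (1/117)*642) = -349069/(187619 + 214/39) = -349069/7317355/39 = -349069*39/7317355 = -13613691/7317355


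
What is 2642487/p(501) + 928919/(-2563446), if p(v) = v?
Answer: 2257802447261/428095482 ≈ 5274.1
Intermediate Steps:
2642487/p(501) + 928919/(-2563446) = 2642487/501 + 928919/(-2563446) = 2642487*(1/501) + 928919*(-1/2563446) = 880829/167 - 928919/2563446 = 2257802447261/428095482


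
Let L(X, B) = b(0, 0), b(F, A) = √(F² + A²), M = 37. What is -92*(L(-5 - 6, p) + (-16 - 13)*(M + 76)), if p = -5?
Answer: 301484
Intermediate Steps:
b(F, A) = √(A² + F²)
L(X, B) = 0 (L(X, B) = √(0² + 0²) = √(0 + 0) = √0 = 0)
-92*(L(-5 - 6, p) + (-16 - 13)*(M + 76)) = -92*(0 + (-16 - 13)*(37 + 76)) = -92*(0 - 29*113) = -92*(0 - 3277) = -92*(-3277) = 301484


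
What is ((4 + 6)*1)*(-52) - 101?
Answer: -621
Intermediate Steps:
((4 + 6)*1)*(-52) - 101 = (10*1)*(-52) - 101 = 10*(-52) - 101 = -520 - 101 = -621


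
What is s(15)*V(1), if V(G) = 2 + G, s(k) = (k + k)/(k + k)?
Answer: 3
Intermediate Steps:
s(k) = 1 (s(k) = (2*k)/((2*k)) = (2*k)*(1/(2*k)) = 1)
s(15)*V(1) = 1*(2 + 1) = 1*3 = 3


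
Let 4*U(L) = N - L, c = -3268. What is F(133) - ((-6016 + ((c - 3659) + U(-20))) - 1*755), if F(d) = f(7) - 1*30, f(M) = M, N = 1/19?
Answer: 1038919/76 ≈ 13670.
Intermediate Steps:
N = 1/19 ≈ 0.052632
U(L) = 1/76 - L/4 (U(L) = (1/19 - L)/4 = 1/76 - L/4)
F(d) = -23 (F(d) = 7 - 1*30 = 7 - 30 = -23)
F(133) - ((-6016 + ((c - 3659) + U(-20))) - 1*755) = -23 - ((-6016 + ((-3268 - 3659) + (1/76 - ¼*(-20)))) - 1*755) = -23 - ((-6016 + (-6927 + (1/76 + 5))) - 755) = -23 - ((-6016 + (-6927 + 381/76)) - 755) = -23 - ((-6016 - 526071/76) - 755) = -23 - (-983287/76 - 755) = -23 - 1*(-1040667/76) = -23 + 1040667/76 = 1038919/76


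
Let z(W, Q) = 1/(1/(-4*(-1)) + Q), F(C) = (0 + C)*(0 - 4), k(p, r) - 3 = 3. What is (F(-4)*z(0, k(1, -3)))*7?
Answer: 448/25 ≈ 17.920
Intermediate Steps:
k(p, r) = 6 (k(p, r) = 3 + 3 = 6)
F(C) = -4*C (F(C) = C*(-4) = -4*C)
z(W, Q) = 1/(¼ + Q) (z(W, Q) = 1/(1/4 + Q) = 1/(¼ + Q))
(F(-4)*z(0, k(1, -3)))*7 = ((-4*(-4))*(4/(1 + 4*6)))*7 = (16*(4/(1 + 24)))*7 = (16*(4/25))*7 = (64/25)*7 = 448/25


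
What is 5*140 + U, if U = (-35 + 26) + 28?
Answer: 719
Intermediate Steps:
U = 19 (U = -9 + 28 = 19)
5*140 + U = 5*140 + 19 = 700 + 19 = 719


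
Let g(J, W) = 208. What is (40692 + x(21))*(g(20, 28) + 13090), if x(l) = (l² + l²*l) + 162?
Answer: 672293688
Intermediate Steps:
x(l) = 162 + l² + l³ (x(l) = (l² + l³) + 162 = 162 + l² + l³)
(40692 + x(21))*(g(20, 28) + 13090) = (40692 + (162 + 21² + 21³))*(208 + 13090) = (40692 + (162 + 441 + 9261))*13298 = (40692 + 9864)*13298 = 50556*13298 = 672293688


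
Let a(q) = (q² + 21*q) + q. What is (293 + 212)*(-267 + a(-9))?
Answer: -193920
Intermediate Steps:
a(q) = q² + 22*q
(293 + 212)*(-267 + a(-9)) = (293 + 212)*(-267 - 9*(22 - 9)) = 505*(-267 - 9*13) = 505*(-267 - 117) = 505*(-384) = -193920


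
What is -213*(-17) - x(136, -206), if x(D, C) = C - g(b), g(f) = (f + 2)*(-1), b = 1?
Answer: 3824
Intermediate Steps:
g(f) = -2 - f (g(f) = (2 + f)*(-1) = -2 - f)
x(D, C) = 3 + C (x(D, C) = C - (-2 - 1*1) = C - (-2 - 1) = C - 1*(-3) = C + 3 = 3 + C)
-213*(-17) - x(136, -206) = -213*(-17) - (3 - 206) = 3621 - 1*(-203) = 3621 + 203 = 3824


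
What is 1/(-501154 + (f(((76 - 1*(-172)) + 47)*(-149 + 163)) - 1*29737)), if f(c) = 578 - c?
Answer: -1/534443 ≈ -1.8711e-6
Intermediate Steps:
1/(-501154 + (f(((76 - 1*(-172)) + 47)*(-149 + 163)) - 1*29737)) = 1/(-501154 + ((578 - ((76 - 1*(-172)) + 47)*(-149 + 163)) - 1*29737)) = 1/(-501154 + ((578 - ((76 + 172) + 47)*14) - 29737)) = 1/(-501154 + ((578 - (248 + 47)*14) - 29737)) = 1/(-501154 + ((578 - 295*14) - 29737)) = 1/(-501154 + ((578 - 1*4130) - 29737)) = 1/(-501154 + ((578 - 4130) - 29737)) = 1/(-501154 + (-3552 - 29737)) = 1/(-501154 - 33289) = 1/(-534443) = -1/534443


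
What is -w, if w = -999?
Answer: 999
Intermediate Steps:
-w = -1*(-999) = 999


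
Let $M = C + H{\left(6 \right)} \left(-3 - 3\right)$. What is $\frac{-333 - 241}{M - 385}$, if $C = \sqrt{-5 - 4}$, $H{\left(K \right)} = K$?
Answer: $\frac{120827}{88625} + \frac{861 i}{88625} \approx 1.3634 + 0.0097151 i$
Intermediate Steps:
$C = 3 i$ ($C = \sqrt{-5 - 4} = \sqrt{-9} = 3 i \approx 3.0 i$)
$M = -36 + 3 i$ ($M = 3 i + 6 \left(-3 - 3\right) = 3 i + 6 \left(-6\right) = 3 i - 36 = -36 + 3 i \approx -36.0 + 3.0 i$)
$\frac{-333 - 241}{M - 385} = \frac{-333 - 241}{\left(-36 + 3 i\right) - 385} = - \frac{574}{-421 + 3 i} = - 574 \frac{-421 - 3 i}{177250} = - \frac{287 \left(-421 - 3 i\right)}{88625}$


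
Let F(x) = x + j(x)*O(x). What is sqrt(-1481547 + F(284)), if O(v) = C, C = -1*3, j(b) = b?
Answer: I*sqrt(1482115) ≈ 1217.4*I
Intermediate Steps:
C = -3
O(v) = -3
F(x) = -2*x (F(x) = x + x*(-3) = x - 3*x = -2*x)
sqrt(-1481547 + F(284)) = sqrt(-1481547 - 2*284) = sqrt(-1481547 - 568) = sqrt(-1482115) = I*sqrt(1482115)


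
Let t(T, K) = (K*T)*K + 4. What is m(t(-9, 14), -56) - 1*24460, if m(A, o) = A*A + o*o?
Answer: 3076276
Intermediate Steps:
t(T, K) = 4 + T*K² (t(T, K) = T*K² + 4 = 4 + T*K²)
m(A, o) = A² + o²
m(t(-9, 14), -56) - 1*24460 = ((4 - 9*14²)² + (-56)²) - 1*24460 = ((4 - 9*196)² + 3136) - 24460 = ((4 - 1764)² + 3136) - 24460 = ((-1760)² + 3136) - 24460 = (3097600 + 3136) - 24460 = 3100736 - 24460 = 3076276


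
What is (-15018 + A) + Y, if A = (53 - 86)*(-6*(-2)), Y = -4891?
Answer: -20305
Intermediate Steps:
A = -396 (A = -33*12 = -396)
(-15018 + A) + Y = (-15018 - 396) - 4891 = -15414 - 4891 = -20305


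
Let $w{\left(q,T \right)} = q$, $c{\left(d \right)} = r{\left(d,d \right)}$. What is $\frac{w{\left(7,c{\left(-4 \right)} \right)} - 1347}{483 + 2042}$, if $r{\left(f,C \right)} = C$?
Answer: $- \frac{268}{505} \approx -0.53069$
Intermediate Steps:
$c{\left(d \right)} = d$
$\frac{w{\left(7,c{\left(-4 \right)} \right)} - 1347}{483 + 2042} = \frac{7 - 1347}{483 + 2042} = - \frac{1340}{2525} = \left(-1340\right) \frac{1}{2525} = - \frac{268}{505}$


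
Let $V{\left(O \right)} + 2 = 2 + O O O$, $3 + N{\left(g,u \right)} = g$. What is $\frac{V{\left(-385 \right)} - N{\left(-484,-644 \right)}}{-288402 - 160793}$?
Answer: $\frac{57066138}{449195} \approx 127.04$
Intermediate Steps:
$N{\left(g,u \right)} = -3 + g$
$V{\left(O \right)} = O^{3}$ ($V{\left(O \right)} = -2 + \left(2 + O O O\right) = -2 + \left(2 + O O^{2}\right) = -2 + \left(2 + O^{3}\right) = O^{3}$)
$\frac{V{\left(-385 \right)} - N{\left(-484,-644 \right)}}{-288402 - 160793} = \frac{\left(-385\right)^{3} - \left(-3 - 484\right)}{-288402 - 160793} = \frac{-57066625 - -487}{-449195} = \left(-57066625 + 487\right) \left(- \frac{1}{449195}\right) = \left(-57066138\right) \left(- \frac{1}{449195}\right) = \frac{57066138}{449195}$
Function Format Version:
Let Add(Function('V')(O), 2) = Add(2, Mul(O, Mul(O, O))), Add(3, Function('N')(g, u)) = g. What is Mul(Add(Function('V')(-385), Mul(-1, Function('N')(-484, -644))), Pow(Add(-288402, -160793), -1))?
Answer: Rational(57066138, 449195) ≈ 127.04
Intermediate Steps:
Function('N')(g, u) = Add(-3, g)
Function('V')(O) = Pow(O, 3) (Function('V')(O) = Add(-2, Add(2, Mul(O, Mul(O, O)))) = Add(-2, Add(2, Mul(O, Pow(O, 2)))) = Add(-2, Add(2, Pow(O, 3))) = Pow(O, 3))
Mul(Add(Function('V')(-385), Mul(-1, Function('N')(-484, -644))), Pow(Add(-288402, -160793), -1)) = Mul(Add(Pow(-385, 3), Mul(-1, Add(-3, -484))), Pow(Add(-288402, -160793), -1)) = Mul(Add(-57066625, Mul(-1, -487)), Pow(-449195, -1)) = Mul(Add(-57066625, 487), Rational(-1, 449195)) = Mul(-57066138, Rational(-1, 449195)) = Rational(57066138, 449195)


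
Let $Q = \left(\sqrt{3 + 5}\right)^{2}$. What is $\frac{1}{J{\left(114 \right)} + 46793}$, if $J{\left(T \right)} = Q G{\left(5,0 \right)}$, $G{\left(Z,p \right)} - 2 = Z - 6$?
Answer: $\frac{1}{46801} \approx 2.1367 \cdot 10^{-5}$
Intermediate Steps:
$G{\left(Z,p \right)} = -4 + Z$ ($G{\left(Z,p \right)} = 2 + \left(Z - 6\right) = 2 + \left(-6 + Z\right) = -4 + Z$)
$Q = 8$ ($Q = \left(\sqrt{8}\right)^{2} = \left(2 \sqrt{2}\right)^{2} = 8$)
$J{\left(T \right)} = 8$ ($J{\left(T \right)} = 8 \left(-4 + 5\right) = 8 \cdot 1 = 8$)
$\frac{1}{J{\left(114 \right)} + 46793} = \frac{1}{8 + 46793} = \frac{1}{46801}$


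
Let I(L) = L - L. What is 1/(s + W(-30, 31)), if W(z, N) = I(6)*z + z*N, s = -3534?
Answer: -1/4464 ≈ -0.00022401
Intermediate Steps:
I(L) = 0
W(z, N) = N*z (W(z, N) = 0*z + z*N = 0 + N*z = N*z)
1/(s + W(-30, 31)) = 1/(-3534 + 31*(-30)) = 1/(-3534 - 930) = 1/(-4464) = -1/4464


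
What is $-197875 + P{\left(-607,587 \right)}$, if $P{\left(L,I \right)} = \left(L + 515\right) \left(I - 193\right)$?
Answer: $-234123$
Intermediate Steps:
$P{\left(L,I \right)} = \left(-193 + I\right) \left(515 + L\right)$ ($P{\left(L,I \right)} = \left(515 + L\right) \left(-193 + I\right) = \left(-193 + I\right) \left(515 + L\right)$)
$-197875 + P{\left(-607,587 \right)} = -197875 + \left(-99395 - -117151 + 515 \cdot 587 + 587 \left(-607\right)\right) = -197875 + \left(-99395 + 117151 + 302305 - 356309\right) = -197875 - 36248 = -234123$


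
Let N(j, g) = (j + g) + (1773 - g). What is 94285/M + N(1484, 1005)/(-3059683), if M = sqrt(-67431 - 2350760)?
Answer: -3257/3059683 - 94285*I*sqrt(2418191)/2418191 ≈ -0.0010645 - 60.631*I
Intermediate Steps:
N(j, g) = 1773 + j (N(j, g) = (g + j) + (1773 - g) = 1773 + j)
M = I*sqrt(2418191) (M = sqrt(-2418191) = I*sqrt(2418191) ≈ 1555.1*I)
94285/M + N(1484, 1005)/(-3059683) = 94285/((I*sqrt(2418191))) + (1773 + 1484)/(-3059683) = 94285*(-I*sqrt(2418191)/2418191) + 3257*(-1/3059683) = -94285*I*sqrt(2418191)/2418191 - 3257/3059683 = -3257/3059683 - 94285*I*sqrt(2418191)/2418191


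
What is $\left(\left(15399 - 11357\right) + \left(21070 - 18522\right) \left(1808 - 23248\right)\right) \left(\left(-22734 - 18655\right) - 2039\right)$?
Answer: $2372257887384$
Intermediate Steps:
$\left(\left(15399 - 11357\right) + \left(21070 - 18522\right) \left(1808 - 23248\right)\right) \left(\left(-22734 - 18655\right) - 2039\right) = \left(4042 + 2548 \left(-21440\right)\right) \left(-41389 - 2039\right) = \left(4042 - 54629120\right) \left(-43428\right) = \left(-54625078\right) \left(-43428\right) = 2372257887384$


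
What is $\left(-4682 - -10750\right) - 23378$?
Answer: $-17310$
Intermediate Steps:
$\left(-4682 - -10750\right) - 23378 = \left(-4682 + 10750\right) - 23378 = 6068 - 23378 = -17310$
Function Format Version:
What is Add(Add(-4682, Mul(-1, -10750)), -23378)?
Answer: -17310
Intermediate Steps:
Add(Add(-4682, Mul(-1, -10750)), -23378) = Add(Add(-4682, 10750), -23378) = Add(6068, -23378) = -17310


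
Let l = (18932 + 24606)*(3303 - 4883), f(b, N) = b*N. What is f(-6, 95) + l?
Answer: -68790610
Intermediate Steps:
f(b, N) = N*b
l = -68790040 (l = 43538*(-1580) = -68790040)
f(-6, 95) + l = 95*(-6) - 68790040 = -570 - 68790040 = -68790610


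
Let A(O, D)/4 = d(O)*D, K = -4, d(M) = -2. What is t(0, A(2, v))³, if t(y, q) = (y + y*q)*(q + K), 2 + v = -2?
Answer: 0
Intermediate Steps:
v = -4 (v = -2 - 2 = -4)
A(O, D) = -8*D (A(O, D) = 4*(-2*D) = -8*D)
t(y, q) = (-4 + q)*(y + q*y) (t(y, q) = (y + y*q)*(q - 4) = (y + q*y)*(-4 + q) = (-4 + q)*(y + q*y))
t(0, A(2, v))³ = (0*(-4 + (-8*(-4))² - (-24)*(-4)))³ = (0*(-4 + 32² - 3*32))³ = (0*(-4 + 1024 - 96))³ = (0*924)³ = 0³ = 0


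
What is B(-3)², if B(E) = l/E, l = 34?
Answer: 1156/9 ≈ 128.44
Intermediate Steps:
B(E) = 34/E
B(-3)² = (34/(-3))² = (34*(-⅓))² = (-34/3)² = 1156/9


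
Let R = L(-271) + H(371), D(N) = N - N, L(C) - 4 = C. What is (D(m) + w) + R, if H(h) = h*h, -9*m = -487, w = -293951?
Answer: -156577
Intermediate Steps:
L(C) = 4 + C
m = 487/9 (m = -⅑*(-487) = 487/9 ≈ 54.111)
D(N) = 0
H(h) = h²
R = 137374 (R = (4 - 271) + 371² = -267 + 137641 = 137374)
(D(m) + w) + R = (0 - 293951) + 137374 = -293951 + 137374 = -156577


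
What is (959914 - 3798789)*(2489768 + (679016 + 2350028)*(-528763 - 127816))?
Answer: 5645966496896173500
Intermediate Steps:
(959914 - 3798789)*(2489768 + (679016 + 2350028)*(-528763 - 127816)) = -2838875*(2489768 + 3029044*(-656579)) = -2838875*(2489768 - 1988806680476) = -2838875*(-1988804190708) = 5645966496896173500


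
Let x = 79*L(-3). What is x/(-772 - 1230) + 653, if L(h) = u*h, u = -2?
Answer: 653416/1001 ≈ 652.76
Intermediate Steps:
L(h) = -2*h
x = 474 (x = 79*(-2*(-3)) = 79*6 = 474)
x/(-772 - 1230) + 653 = 474/(-772 - 1230) + 653 = 474/(-2002) + 653 = 474*(-1/2002) + 653 = -237/1001 + 653 = 653416/1001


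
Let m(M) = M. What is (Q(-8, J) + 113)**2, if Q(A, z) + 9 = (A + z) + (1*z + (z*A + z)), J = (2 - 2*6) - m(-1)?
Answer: 19881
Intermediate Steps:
J = -9 (J = (2 - 2*6) - 1*(-1) = (2 - 12) + 1 = -10 + 1 = -9)
Q(A, z) = -9 + A + 3*z + A*z (Q(A, z) = -9 + ((A + z) + (1*z + (z*A + z))) = -9 + ((A + z) + (z + (A*z + z))) = -9 + ((A + z) + (z + (z + A*z))) = -9 + ((A + z) + (2*z + A*z)) = -9 + (A + 3*z + A*z) = -9 + A + 3*z + A*z)
(Q(-8, J) + 113)**2 = ((-9 - 8 + 3*(-9) - 8*(-9)) + 113)**2 = ((-9 - 8 - 27 + 72) + 113)**2 = (28 + 113)**2 = 141**2 = 19881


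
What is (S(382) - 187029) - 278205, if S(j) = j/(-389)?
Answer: -180976408/389 ≈ -4.6524e+5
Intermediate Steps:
S(j) = -j/389 (S(j) = j*(-1/389) = -j/389)
(S(382) - 187029) - 278205 = (-1/389*382 - 187029) - 278205 = (-382/389 - 187029) - 278205 = -72754663/389 - 278205 = -180976408/389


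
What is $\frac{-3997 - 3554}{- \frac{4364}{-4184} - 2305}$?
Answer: $\frac{877594}{267771} \approx 3.2774$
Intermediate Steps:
$\frac{-3997 - 3554}{- \frac{4364}{-4184} - 2305} = - \frac{7551}{\left(-4364\right) \left(- \frac{1}{4184}\right) - 2305} = - \frac{7551}{\frac{1091}{1046} - 2305} = - \frac{7551}{- \frac{2409939}{1046}} = \left(-7551\right) \left(- \frac{1046}{2409939}\right) = \frac{877594}{267771}$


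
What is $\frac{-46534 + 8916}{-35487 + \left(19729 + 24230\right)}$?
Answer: $- \frac{18809}{4236} \approx -4.4403$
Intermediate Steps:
$\frac{-46534 + 8916}{-35487 + \left(19729 + 24230\right)} = - \frac{37618}{-35487 + 43959} = - \frac{37618}{8472} = \left(-37618\right) \frac{1}{8472} = - \frac{18809}{4236}$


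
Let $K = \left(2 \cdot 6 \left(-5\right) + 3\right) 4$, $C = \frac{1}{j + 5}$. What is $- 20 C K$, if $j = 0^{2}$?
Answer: $912$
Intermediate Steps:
$j = 0$
$C = \frac{1}{5}$ ($C = \frac{1}{0 + 5} = \frac{1}{5} \approx 0.2$)
$K = -228$ ($K = \left(12 \left(-5\right) + 3\right) 4 = \left(-60 + 3\right) 4 = \left(-57\right) 4 = -228$)
$- 20 C K = \left(-20\right) \frac{1}{5} \left(-228\right) = \left(-4\right) \left(-228\right) = 912$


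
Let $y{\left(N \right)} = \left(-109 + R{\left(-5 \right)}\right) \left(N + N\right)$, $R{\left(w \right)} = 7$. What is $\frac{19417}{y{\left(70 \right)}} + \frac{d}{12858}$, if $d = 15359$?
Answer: $- \frac{5056211}{30602040} \approx -0.16522$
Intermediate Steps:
$y{\left(N \right)} = - 204 N$ ($y{\left(N \right)} = \left(-109 + 7\right) \left(N + N\right) = - 102 \cdot 2 N = - 204 N$)
$\frac{19417}{y{\left(70 \right)}} + \frac{d}{12858} = \frac{19417}{\left(-204\right) 70} + \frac{15359}{12858} = \frac{19417}{-14280} + 15359 \cdot \frac{1}{12858} = 19417 \left(- \frac{1}{14280}\right) + \frac{15359}{12858} = - \frac{19417}{14280} + \frac{15359}{12858} = - \frac{5056211}{30602040}$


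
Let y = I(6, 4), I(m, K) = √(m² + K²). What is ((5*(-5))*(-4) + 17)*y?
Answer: 234*√13 ≈ 843.70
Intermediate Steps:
I(m, K) = √(K² + m²)
y = 2*√13 (y = √(4² + 6²) = √(16 + 36) = √52 = 2*√13 ≈ 7.2111)
((5*(-5))*(-4) + 17)*y = ((5*(-5))*(-4) + 17)*(2*√13) = (-25*(-4) + 17)*(2*√13) = (100 + 17)*(2*√13) = 117*(2*√13) = 234*√13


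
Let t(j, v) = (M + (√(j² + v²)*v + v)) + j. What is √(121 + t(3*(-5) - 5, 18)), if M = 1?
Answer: 2*√(30 + 9*√181) ≈ 24.583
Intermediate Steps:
t(j, v) = 1 + j + v + v*√(j² + v²) (t(j, v) = (1 + (√(j² + v²)*v + v)) + j = (1 + (v*√(j² + v²) + v)) + j = (1 + (v + v*√(j² + v²))) + j = (1 + v + v*√(j² + v²)) + j = 1 + j + v + v*√(j² + v²))
√(121 + t(3*(-5) - 5, 18)) = √(121 + (1 + (3*(-5) - 5) + 18 + 18*√((3*(-5) - 5)² + 18²))) = √(121 + (1 + (-15 - 5) + 18 + 18*√((-15 - 5)² + 324))) = √(121 + (1 - 20 + 18 + 18*√((-20)² + 324))) = √(121 + (1 - 20 + 18 + 18*√(400 + 324))) = √(121 + (1 - 20 + 18 + 18*√724)) = √(121 + (1 - 20 + 18 + 18*(2*√181))) = √(121 + (1 - 20 + 18 + 36*√181)) = √(121 + (-1 + 36*√181)) = √(120 + 36*√181)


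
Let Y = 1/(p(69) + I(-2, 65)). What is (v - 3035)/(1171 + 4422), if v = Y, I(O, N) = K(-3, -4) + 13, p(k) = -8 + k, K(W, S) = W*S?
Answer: -37287/68714 ≈ -0.54264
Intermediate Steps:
K(W, S) = S*W
I(O, N) = 25 (I(O, N) = -4*(-3) + 13 = 12 + 13 = 25)
Y = 1/86 (Y = 1/((-8 + 69) + 25) = 1/(61 + 25) = 1/86 ≈ 0.011628)
v = 1/86 ≈ 0.011628
(v - 3035)/(1171 + 4422) = (1/86 - 3035)/(1171 + 4422) = -261009/86/5593 = -261009/86*1/5593 = -37287/68714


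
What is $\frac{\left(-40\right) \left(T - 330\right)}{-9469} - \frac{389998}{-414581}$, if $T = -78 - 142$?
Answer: $- \frac{5427890938}{3925667489} \approx -1.3827$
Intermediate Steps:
$T = -220$ ($T = -78 - 142 = -220$)
$\frac{\left(-40\right) \left(T - 330\right)}{-9469} - \frac{389998}{-414581} = \frac{\left(-40\right) \left(-220 - 330\right)}{-9469} - \frac{389998}{-414581} = \left(-40\right) \left(-550\right) \left(- \frac{1}{9469}\right) - - \frac{389998}{414581} = 22000 \left(- \frac{1}{9469}\right) + \frac{389998}{414581} = - \frac{22000}{9469} + \frac{389998}{414581} = - \frac{5427890938}{3925667489}$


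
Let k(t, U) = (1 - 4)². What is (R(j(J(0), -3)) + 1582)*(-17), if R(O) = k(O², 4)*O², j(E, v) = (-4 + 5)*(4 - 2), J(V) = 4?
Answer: -27506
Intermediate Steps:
k(t, U) = 9 (k(t, U) = (-3)² = 9)
j(E, v) = 2 (j(E, v) = 1*2 = 2)
R(O) = 9*O²
(R(j(J(0), -3)) + 1582)*(-17) = (9*2² + 1582)*(-17) = (9*4 + 1582)*(-17) = (36 + 1582)*(-17) = 1618*(-17) = -27506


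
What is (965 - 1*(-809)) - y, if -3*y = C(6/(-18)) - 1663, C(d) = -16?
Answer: 3643/3 ≈ 1214.3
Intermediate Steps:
y = 1679/3 (y = -(-16 - 1663)/3 = -⅓*(-1679) = 1679/3 ≈ 559.67)
(965 - 1*(-809)) - y = (965 - 1*(-809)) - 1*1679/3 = (965 + 809) - 1679/3 = 1774 - 1679/3 = 3643/3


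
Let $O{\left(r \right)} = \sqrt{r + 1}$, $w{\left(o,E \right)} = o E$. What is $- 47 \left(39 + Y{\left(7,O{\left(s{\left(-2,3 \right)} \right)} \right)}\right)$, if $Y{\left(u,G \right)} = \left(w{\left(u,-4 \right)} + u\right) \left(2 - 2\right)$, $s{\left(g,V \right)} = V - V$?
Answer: $-1833$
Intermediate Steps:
$s{\left(g,V \right)} = 0$
$w{\left(o,E \right)} = E o$
$O{\left(r \right)} = \sqrt{1 + r}$
$Y{\left(u,G \right)} = 0$ ($Y{\left(u,G \right)} = \left(- 4 u + u\right) \left(2 - 2\right) = - 3 u 0 = 0$)
$- 47 \left(39 + Y{\left(7,O{\left(s{\left(-2,3 \right)} \right)} \right)}\right) = - 47 \left(39 + 0\right) = \left(-47\right) 39 = -1833$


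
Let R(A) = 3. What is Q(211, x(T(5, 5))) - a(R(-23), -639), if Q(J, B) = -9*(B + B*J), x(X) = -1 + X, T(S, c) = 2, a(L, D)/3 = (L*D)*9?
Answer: 49851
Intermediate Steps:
a(L, D) = 27*D*L (a(L, D) = 3*((L*D)*9) = 3*((D*L)*9) = 3*(9*D*L) = 27*D*L)
Q(J, B) = -9*B - 9*B*J
Q(211, x(T(5, 5))) - a(R(-23), -639) = -9*(-1 + 2)*(1 + 211) - 27*(-639)*3 = -9*1*212 - 1*(-51759) = -1908 + 51759 = 49851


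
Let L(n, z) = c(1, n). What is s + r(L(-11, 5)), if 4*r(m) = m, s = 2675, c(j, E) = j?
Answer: 10701/4 ≈ 2675.3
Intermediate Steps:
L(n, z) = 1
r(m) = m/4
s + r(L(-11, 5)) = 2675 + (¼)*1 = 2675 + ¼ = 10701/4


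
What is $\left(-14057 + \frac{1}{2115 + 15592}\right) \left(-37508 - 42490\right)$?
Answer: $\frac{19912086025404}{17707} \approx 1.1245 \cdot 10^{9}$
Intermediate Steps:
$\left(-14057 + \frac{1}{2115 + 15592}\right) \left(-37508 - 42490\right) = \left(-14057 + \frac{1}{17707}\right) \left(-79998\right) = \left(- \frac{248907298}{17707}\right) \left(-79998\right) = \frac{19912086025404}{17707}$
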